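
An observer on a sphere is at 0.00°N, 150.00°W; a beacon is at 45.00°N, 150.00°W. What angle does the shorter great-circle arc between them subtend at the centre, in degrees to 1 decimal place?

Let φ₁ = 0.0000 rad, φ₂ = 0.7854 rad, and Δλ = 0.0000 rad.
cos c = sin φ₁ sin φ₂ + cos φ₁ cos φ₂ cos Δλ = (0.0000)(0.7071) + (1.0000)(0.7071)(1.0000) = 0.70711,
so c = arccos(0.70711) = 0.78540 rad.
So the angular separation is 45.0°.

45.0°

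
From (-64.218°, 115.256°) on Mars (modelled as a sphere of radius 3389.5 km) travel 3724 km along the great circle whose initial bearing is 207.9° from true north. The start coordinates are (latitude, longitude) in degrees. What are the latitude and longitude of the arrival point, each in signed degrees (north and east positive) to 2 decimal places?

-48.75°, -25.54°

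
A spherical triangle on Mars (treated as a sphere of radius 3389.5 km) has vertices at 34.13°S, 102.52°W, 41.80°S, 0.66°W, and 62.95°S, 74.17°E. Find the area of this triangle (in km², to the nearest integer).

Side lengths (central angles): a = 0.8198, b = 1.4466, c = 1.3211 rad; semiperimeter s = 1.7937.
By l'Huilier's theorem, tan(E/4) = √[tan(s/2) tan((s−a)/2) tan((s−b)/2) tan((s−c)/2)], giving spherical excess E = 0.6631 rad.
Area = E·R² = 0.6631 × (3389.5)² ≈ 7618727 km².

7618727 km²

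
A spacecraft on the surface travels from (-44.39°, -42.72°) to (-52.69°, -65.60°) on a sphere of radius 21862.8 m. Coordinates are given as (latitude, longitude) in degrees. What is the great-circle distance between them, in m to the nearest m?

6551 m

Let φ₁ = -0.7748 rad, φ₂ = -0.9196 rad, and Δλ = -0.3993 rad.
Haversine: a = sin²(Δφ/2) + cos φ₁ cos φ₂ sin²(Δλ/2) = 0.0052 + (0.7146)(0.6061)(0.0393) = 0.02228.
Central angle c = 2·arcsin(√a) = 0.29963 rad.
Distance = R·c = 21862.8 × 0.2996 ≈ 6551 m.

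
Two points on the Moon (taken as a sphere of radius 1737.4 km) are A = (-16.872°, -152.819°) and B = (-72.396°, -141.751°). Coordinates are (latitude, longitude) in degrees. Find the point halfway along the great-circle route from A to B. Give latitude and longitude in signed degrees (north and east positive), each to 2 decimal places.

-44.73°, -150.17°

Central angle δ = 0.9756 rad. Interpolating on the sphere with fraction f = 0.5:
P = [sin((1−f)δ)·A + sin(fδ)·B] / sin δ = 0.5660·A + 0.5660·B in Cartesian coordinates,
giving P = (-0.6163, -0.3534, -0.7038), i.e. latitude -44.73°, longitude -150.17°.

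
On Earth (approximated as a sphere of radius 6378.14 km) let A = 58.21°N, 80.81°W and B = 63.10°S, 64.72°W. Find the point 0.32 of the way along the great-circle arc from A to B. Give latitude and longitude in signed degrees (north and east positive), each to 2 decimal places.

19.41°, -75.15°

The central angle between A and B is δ = 2.1282 rad.
With f = 0.32, the slerp weights are sin((1−f)δ)/sin δ = 1.1694 and sin(fδ)/sin δ = 0.7419.
Weighted sum of the unit vectors: (1.1694)·(0.0841,-0.5200,0.8500) + (0.7419)·(0.1932,-0.4091,-0.8918) = (0.2417, -0.9117, 0.3323).
Converting back: φ = atan2(z, √(x²+y²)) = 19.41°, λ = atan2(y, x) = -75.15°.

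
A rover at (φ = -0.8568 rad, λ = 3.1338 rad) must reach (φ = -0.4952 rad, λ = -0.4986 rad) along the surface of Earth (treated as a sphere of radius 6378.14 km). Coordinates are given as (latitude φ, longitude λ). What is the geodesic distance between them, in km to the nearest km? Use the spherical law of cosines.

In radians: φ₁ = -0.8568, φ₂ = -0.4952, Δλ = 151.879° = 2.6508 rad.
cos c = sin φ₁ sin φ₂ + cos φ₁ cos φ₂ cos Δλ = (-0.7558)(-0.4752) + (0.6549)(0.8799)(-0.8820) = -0.14904,
so c = arccos(-0.14904) = 1.72039 rad.
Distance = R·c = 6378.14 × 1.7204 ≈ 10973 km.

10973 km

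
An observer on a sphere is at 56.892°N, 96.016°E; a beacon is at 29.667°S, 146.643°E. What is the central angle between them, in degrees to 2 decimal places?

In radians: φ₁ = 0.9930, φ₂ = -0.5178, Δλ = 50.627° = 0.8836 rad.
cos c = sin φ₁ sin φ₂ + cos φ₁ cos φ₂ cos Δλ = (0.8376)(-0.4950) + (0.5462)(0.8689)(0.6344) = -0.11352,
so c = arccos(-0.11352) = 1.68456 rad.
So the angular separation is 96.52°.

96.52°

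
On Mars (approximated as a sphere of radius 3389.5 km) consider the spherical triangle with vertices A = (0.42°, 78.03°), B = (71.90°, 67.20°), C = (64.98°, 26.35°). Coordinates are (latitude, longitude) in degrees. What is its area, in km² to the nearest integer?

Side lengths (central angles): a = 0.2812, b = 1.2986, c = 1.2534 rad; semiperimeter s = 1.4166.
By l'Huilier's theorem, tan(E/4) = √[tan(s/2) tan((s−a)/2) tan((s−b)/2) tan((s−c)/2)], giving spherical excess E = 0.2053 rad.
Area = E·R² = 0.2053 × (3389.5)² ≈ 2358982 km².

2358982 km²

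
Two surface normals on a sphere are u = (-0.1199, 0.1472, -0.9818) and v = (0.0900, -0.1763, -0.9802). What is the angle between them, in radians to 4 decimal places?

u·v = 0.9256; |u| = 1.0000, |v| = 1.0000.
cos θ = (u·v)/(|u||v|) = 0.9256, so θ = 0.3881 rad.

0.3881 rad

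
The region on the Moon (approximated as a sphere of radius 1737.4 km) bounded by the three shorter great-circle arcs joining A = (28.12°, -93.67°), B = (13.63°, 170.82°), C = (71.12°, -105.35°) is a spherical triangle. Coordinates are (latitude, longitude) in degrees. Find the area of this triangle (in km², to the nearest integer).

Side lengths (central angles): a = 1.3111, b = 0.7591, c = 1.5420 rad; semiperimeter s = 1.8061.
By l'Huilier's theorem, tan(E/4) = √[tan(s/2) tan((s−a)/2) tan((s−b)/2) tan((s−c)/2)], giving spherical excess E = 0.6219 rad.
Area = E·R² = 0.6219 × (1737.4)² ≈ 1877263 km².

1877263 km²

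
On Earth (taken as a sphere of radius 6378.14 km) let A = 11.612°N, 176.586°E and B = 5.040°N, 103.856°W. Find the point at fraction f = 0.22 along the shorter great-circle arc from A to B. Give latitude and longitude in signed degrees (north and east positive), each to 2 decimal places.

Central angle δ = 1.3750 rad. Interpolating on the sphere with fraction f = 0.22:
P = [sin((1−f)δ)·A + sin(fδ)·B] / sin δ = 0.8955·A + 0.3037·B in Cartesian coordinates,
giving P = (-0.9481, -0.2415, 0.2069), i.e. latitude 11.94°, longitude -165.71°.

11.94°, -165.71°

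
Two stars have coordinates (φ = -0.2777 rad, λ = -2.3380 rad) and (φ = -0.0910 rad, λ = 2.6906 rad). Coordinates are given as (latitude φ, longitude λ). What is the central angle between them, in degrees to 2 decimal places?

71.17°

Let φ₁ = -0.2777 rad, φ₂ = -0.0910 rad, and Δλ = -1.2546 rad.
cos c = sin φ₁ sin φ₂ + cos φ₁ cos φ₂ cos Δλ = (-0.2741)(-0.0909) + (0.9617)(0.9959)(0.3110) = 0.32273,
so c = arccos(0.32273) = 1.24218 rad.
So the angular separation is 71.17°.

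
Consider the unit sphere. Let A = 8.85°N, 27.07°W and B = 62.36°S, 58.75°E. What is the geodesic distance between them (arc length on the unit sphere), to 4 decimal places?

1.6739

With latitudes φ₁ = 8.850°, φ₂ = -62.360° and longitude difference Δλ = 85.820°:
cos c = sin φ₁ sin φ₂ + cos φ₁ cos φ₂ cos Δλ = (0.1538)(-0.8859) + (0.9881)(0.4639)(0.0729) = -0.10288,
so c = arccos(-0.10288) = 1.67386 rad.
On the unit sphere the arc length equals the central angle: 1.6739.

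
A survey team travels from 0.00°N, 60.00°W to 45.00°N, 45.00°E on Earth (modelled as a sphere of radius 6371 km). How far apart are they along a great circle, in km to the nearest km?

Let φ₁ = 0.0000 rad, φ₂ = 0.7854 rad, and Δλ = 1.8326 rad.
cos c = sin φ₁ sin φ₂ + cos φ₁ cos φ₂ cos Δλ = (0.0000)(0.7071) + (1.0000)(0.7071)(-0.2588) = -0.18301,
so c = arccos(-0.18301) = 1.75485 rad.
Distance = R·c = 6371 × 1.7548 ≈ 11180 km.

11180 km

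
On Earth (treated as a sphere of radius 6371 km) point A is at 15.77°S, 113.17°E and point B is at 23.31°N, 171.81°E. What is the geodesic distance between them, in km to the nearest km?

7713 km

In radians: φ₁ = -0.2752, φ₂ = 0.4068, Δλ = 58.640° = 1.0235 rad.
cos c = sin φ₁ sin φ₂ + cos φ₁ cos φ₂ cos Δλ = (-0.2718)(0.3957) + (0.9624)(0.9184)(0.5204) = 0.35240,
so c = arccos(0.35240) = 1.21066 rad.
Distance = R·c = 6371 × 1.2107 ≈ 7713 km.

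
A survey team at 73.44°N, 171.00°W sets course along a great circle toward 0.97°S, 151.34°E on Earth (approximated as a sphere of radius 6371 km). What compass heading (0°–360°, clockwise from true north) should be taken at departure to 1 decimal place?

Δλ = -37.660° = -0.6573 rad.
y = sin Δλ · cos φ₂ = (-0.6110)(0.9999) = -0.6109
x = cos φ₁ sin φ₂ − sin φ₁ cos φ₂ cos Δλ = (0.2850)(-0.0169) − (0.9585)(0.9999)(0.7917) = -0.7635
θ = atan2(y, x) = -141.34°; adding 360° gives 218.7°.

218.7°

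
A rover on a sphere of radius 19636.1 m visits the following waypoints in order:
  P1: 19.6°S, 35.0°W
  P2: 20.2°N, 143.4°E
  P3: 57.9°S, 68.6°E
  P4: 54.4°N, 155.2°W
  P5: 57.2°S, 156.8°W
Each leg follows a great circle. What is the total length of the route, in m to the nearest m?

186810 m

Leg P1→P2: central angle 3.1133 rad, distance 61133.5 m.
Leg P2→P3: central angle 1.7333 rad, distance 34034.5 m.
Leg P3→P4: central angle 2.7191 rad, distance 53392.3 m.
Leg P4→P5: central angle 1.9479 rad, distance 38249.5 m.
Total: 61133.5 + 34034.5 + 53392.3 + 38249.5 ≈ 186810 m.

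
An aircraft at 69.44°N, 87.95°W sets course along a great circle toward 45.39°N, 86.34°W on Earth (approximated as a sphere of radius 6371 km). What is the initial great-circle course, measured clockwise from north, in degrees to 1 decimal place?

With φ₁ = 1.2120, φ₂ = 0.7922, Δλ = 0.0281 rad, the forward-azimuth formula gives
θ = atan2( sin Δλ cos φ₂ , cos φ₁ sin φ₂ − sin φ₁ cos φ₂ cos Δλ ) = atan2(0.0197, -0.4073) = 177.23°.
So the initial bearing is 177.2°.

177.2°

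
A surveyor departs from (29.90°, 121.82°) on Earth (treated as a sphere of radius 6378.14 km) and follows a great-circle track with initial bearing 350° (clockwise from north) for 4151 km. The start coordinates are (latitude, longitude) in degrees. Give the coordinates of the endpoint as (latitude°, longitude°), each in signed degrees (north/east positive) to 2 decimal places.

66.04°, 106.81°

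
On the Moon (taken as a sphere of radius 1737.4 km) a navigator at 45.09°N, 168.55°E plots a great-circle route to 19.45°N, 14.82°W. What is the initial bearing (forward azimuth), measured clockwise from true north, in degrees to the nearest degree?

With φ₁ = 0.7870, φ₂ = 0.3395, Δλ = 3.0828 rad, the forward-azimuth formula gives
θ = atan2( sin Δλ cos φ₂ , cos φ₁ sin φ₂ − sin φ₁ cos φ₂ cos Δλ ) = atan2(0.0554, 0.9017) = 3.52°.
So the initial bearing is 4°.

4°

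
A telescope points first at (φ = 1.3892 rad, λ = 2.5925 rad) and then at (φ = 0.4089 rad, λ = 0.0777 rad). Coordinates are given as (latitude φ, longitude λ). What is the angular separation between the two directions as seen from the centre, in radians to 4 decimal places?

In radians: φ₁ = 1.3892, φ₂ = 0.4089, Δλ = -144.087° = -2.5148 rad.
cos c = sin φ₁ sin φ₂ + cos φ₁ cos φ₂ cos Δλ = (0.9836)(0.3976) + (0.1806)(0.9176)(-0.8099) = 0.25685,
so c = arccos(0.25685) = 1.31103 rad.
So the angular separation is 1.3110 rad.

1.3110 rad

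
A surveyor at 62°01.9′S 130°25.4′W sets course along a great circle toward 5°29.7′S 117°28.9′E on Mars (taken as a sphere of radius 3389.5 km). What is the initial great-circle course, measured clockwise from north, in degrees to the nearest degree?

Δλ = -112.095° = -1.9564 rad.
y = sin Δλ · cos φ₂ = (-0.9266)(0.9954) = -0.9223
x = cos φ₁ sin φ₂ − sin φ₁ cos φ₂ cos Δλ = (0.4690)(-0.0958) − (-0.8832)(0.9954)(-0.3761) = -0.3756
θ = atan2(y, x) = -112.16°; adding 360° gives 248°.

248°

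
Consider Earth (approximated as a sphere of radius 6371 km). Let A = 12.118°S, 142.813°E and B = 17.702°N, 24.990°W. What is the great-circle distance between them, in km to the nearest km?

With latitudes φ₁ = -12.118°, φ₂ = 17.702° and longitude difference Δλ = -167.803°:
cos c = sin φ₁ sin φ₂ + cos φ₁ cos φ₂ cos Δλ = (-0.2099)(0.3041) + (0.9777)(0.9527)(-0.9774) = -0.97423,
so c = arccos(-0.97423) = 2.91408 rad.
Distance = R·c = 6371 × 2.9141 ≈ 18566 km.

18566 km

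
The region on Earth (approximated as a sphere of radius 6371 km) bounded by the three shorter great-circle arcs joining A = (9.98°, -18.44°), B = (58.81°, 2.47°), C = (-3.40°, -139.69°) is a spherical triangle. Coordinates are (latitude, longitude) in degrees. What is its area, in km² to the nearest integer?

64248131 km²

Side lengths (central angles): a = 2.0477, b = 2.1180, c = 0.8960 rad; semiperimeter s = 2.5309.
By l'Huilier's theorem, tan(E/4) = √[tan(s/2) tan((s−a)/2) tan((s−b)/2) tan((s−c)/2)], giving spherical excess E = 1.5829 rad.
Area = E·R² = 1.5829 × (6371)² ≈ 64248131 km².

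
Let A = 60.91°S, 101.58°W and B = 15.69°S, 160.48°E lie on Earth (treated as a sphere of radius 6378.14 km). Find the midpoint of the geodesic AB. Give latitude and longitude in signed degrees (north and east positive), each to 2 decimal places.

The central angle between A and B is δ = 1.3983 rad.
With f = 0.5, the slerp weights are sin((1−f)δ)/sin δ = 0.6533 and sin(fδ)/sin δ = 0.6533.
Weighted sum of the unit vectors: (0.6533)·(-0.0976,-0.4763,-0.8739) + (0.6533)·(-0.9074,0.3217,-0.2704) = (-0.6565, -0.1010, -0.7475).
Converting back: φ = atan2(z, √(x²+y²)) = -48.38°, λ = atan2(y, x) = -171.25°.

-48.38°, -171.25°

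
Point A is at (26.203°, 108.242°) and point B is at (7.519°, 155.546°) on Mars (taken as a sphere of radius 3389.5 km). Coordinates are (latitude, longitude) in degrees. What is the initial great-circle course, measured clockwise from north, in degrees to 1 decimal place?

Δλ = 47.304° = 0.8256 rad.
y = sin Δλ · cos φ₂ = (0.7350)(0.9914) = 0.7286
x = cos φ₁ sin φ₂ − sin φ₁ cos φ₂ cos Δλ = (0.8972)(0.1309) − (0.4416)(0.9914)(0.6781) = -0.1794
θ = atan2(y, x) = 103.83°, so the bearing is 103.8°.

103.8°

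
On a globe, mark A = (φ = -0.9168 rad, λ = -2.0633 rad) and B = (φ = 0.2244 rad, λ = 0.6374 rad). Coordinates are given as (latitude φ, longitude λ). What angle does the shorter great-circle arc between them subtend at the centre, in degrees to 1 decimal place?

Let φ₁ = -0.9168 rad, φ₂ = 0.2244 rad, and Δλ = 2.7007 rad.
cos c = sin φ₁ sin φ₂ + cos φ₁ cos φ₂ cos Δλ = (-0.7937)(0.2225) + (0.6084)(0.9749)(-0.9044) = -0.71300,
so c = arccos(-0.71300) = 2.36456 rad.
So the angular separation is 135.5°.

135.5°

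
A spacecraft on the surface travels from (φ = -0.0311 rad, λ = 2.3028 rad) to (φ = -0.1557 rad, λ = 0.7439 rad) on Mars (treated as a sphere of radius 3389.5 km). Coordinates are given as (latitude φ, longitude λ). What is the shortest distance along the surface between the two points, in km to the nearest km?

Let φ₁ = -0.0311 rad, φ₂ = -0.1557 rad, and Δλ = -1.5589 rad.
cos c = sin φ₁ sin φ₂ + cos φ₁ cos φ₂ cos Δλ = (-0.0311)(-0.1551) + (0.9995)(0.9879)(0.0119) = 0.01657,
so c = arccos(0.01657) = 1.55423 rad.
Distance = R·c = 3389.5 × 1.5542 ≈ 5268 km.

5268 km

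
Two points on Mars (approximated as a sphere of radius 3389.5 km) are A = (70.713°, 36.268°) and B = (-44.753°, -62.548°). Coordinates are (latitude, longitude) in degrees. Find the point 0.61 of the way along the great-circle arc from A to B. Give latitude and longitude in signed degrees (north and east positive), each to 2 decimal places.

Central angle δ = 2.3469 rad. Interpolating on the sphere with fraction f = 0.61:
P = [sin((1−f)δ)·A + sin(fδ)·B] / sin δ = 1.1108·A + 1.3877·B in Cartesian coordinates,
giving P = (0.7501, -0.6574, 0.0715), i.e. latitude 4.10°, longitude -41.23°.

4.10°, -41.23°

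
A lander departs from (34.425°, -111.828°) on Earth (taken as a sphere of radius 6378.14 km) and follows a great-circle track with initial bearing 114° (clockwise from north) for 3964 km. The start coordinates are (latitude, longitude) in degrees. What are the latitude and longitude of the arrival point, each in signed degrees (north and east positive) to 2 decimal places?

Angular distance δ = d/R = 3964/6378.14 = 0.62150 rad; initial bearing θ = 1.9897 rad.
sin φ₂ = sin φ₁ cos δ + cos φ₁ sin δ cos θ = (0.5653)(0.8130) + (0.8249)(0.5823)(-0.4067) = 0.2643, so φ₂ = 15.32°.
Δλ = atan2(sin θ sin δ cos φ₁, cos δ − sin φ₁ sin φ₂) = atan2(0.4388, 0.6636) = 33.471°.
λ₂ = -111.828° + 33.471° = -78.36°.

15.32°, -78.36°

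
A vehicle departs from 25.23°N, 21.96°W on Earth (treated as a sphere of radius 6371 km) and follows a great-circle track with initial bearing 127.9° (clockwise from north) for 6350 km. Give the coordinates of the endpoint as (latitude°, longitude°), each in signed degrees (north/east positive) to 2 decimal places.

-13.60°, 21.02°

Angular distance δ = d/R = 6350/6371 = 0.99670 rad; initial bearing θ = 2.2323 rad.
sin φ₂ = sin φ₁ cos δ + cos φ₁ sin δ cos θ = (0.4263)(0.5431) + (0.9046)(0.8397)(-0.6143) = -0.2351, so φ₂ = -13.60°.
Δλ = atan2(sin θ sin δ cos φ₁, cos δ − sin φ₁ sin φ₂) = atan2(0.5994, 0.6433) = 42.976°.
λ₂ = -21.960° + 42.976° = 21.02°.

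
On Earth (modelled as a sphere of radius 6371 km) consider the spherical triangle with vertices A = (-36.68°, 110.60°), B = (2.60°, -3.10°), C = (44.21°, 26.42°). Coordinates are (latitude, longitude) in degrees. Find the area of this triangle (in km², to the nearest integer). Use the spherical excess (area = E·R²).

51454933 km²

Side lengths (central angles): a = 0.8570, b = 1.9372, c = 1.9274 rad; semiperimeter s = 2.3608.
By l'Huilier's theorem, tan(E/4) = √[tan(s/2) tan((s−a)/2) tan((s−b)/2) tan((s−c)/2)], giving spherical excess E = 1.2677 rad.
Area = E·R² = 1.2677 × (6371)² ≈ 51454933 km².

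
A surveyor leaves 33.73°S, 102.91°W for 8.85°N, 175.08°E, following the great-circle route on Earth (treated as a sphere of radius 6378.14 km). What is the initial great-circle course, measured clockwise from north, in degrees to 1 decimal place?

Δλ = -82.010° = -1.4313 rad.
y = sin Δλ · cos φ₂ = (-0.9903)(0.9881) = -0.9785
x = cos φ₁ sin φ₂ − sin φ₁ cos φ₂ cos Δλ = (0.8317)(0.1538) − (-0.5553)(0.9881)(0.1390) = 0.2042
θ = atan2(y, x) = -78.21°; adding 360° gives 281.8°.

281.8°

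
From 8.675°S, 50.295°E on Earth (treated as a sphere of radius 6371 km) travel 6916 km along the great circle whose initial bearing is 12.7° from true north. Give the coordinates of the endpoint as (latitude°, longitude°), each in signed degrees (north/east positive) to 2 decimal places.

Angular distance δ = d/R = 6916/6371 = 1.08554 rad; initial bearing θ = 0.2217 rad.
sin φ₂ = sin φ₁ cos δ + cos φ₁ sin δ cos θ = (-0.1508)(0.4664) + (0.9886)(0.8846)(0.9755) = 0.7827, so φ₂ = 51.51°.
Δλ = atan2(sin θ sin δ cos φ₁, cos δ − sin φ₁ sin φ₂) = atan2(0.1922, 0.5845) = 18.206°.
λ₂ = 50.295° + 18.206° = 68.50°.

51.51°, 68.50°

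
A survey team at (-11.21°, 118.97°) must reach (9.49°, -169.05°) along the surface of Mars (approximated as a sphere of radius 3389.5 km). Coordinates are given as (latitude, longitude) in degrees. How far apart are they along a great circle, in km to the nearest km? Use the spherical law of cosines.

In radians: φ₁ = -0.1957, φ₂ = 0.1656, Δλ = 71.980° = 1.2563 rad.
cos c = sin φ₁ sin φ₂ + cos φ₁ cos φ₂ cos Δλ = (-0.1944)(0.1649) + (0.9809)(0.9863)(0.3093) = 0.26724,
so c = arccos(0.26724) = 1.30027 rad.
Distance = R·c = 3389.5 × 1.3003 ≈ 4407 km.

4407 km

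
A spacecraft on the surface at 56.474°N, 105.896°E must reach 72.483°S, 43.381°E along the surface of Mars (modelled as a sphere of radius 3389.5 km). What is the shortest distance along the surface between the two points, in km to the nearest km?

8040 km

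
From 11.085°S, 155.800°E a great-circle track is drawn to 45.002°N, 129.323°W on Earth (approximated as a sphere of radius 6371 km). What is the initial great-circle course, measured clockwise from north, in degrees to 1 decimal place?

With φ₁ = -0.1935, φ₂ = 0.7854, Δλ = 1.3069 rad, the forward-azimuth formula gives
θ = atan2( sin Δλ cos φ₂ , cos φ₁ sin φ₂ − sin φ₁ cos φ₂ cos Δλ ) = atan2(0.6826, 0.7294) = 43.10°.
So the initial bearing is 43.1°.

43.1°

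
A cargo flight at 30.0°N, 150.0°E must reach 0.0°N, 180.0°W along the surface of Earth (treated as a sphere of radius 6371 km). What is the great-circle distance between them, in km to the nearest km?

4605 km

In radians: φ₁ = 0.5236, φ₂ = 0.0000, Δλ = 30.000° = 0.5236 rad.
cos c = sin φ₁ sin φ₂ + cos φ₁ cos φ₂ cos Δλ = (0.5000)(0.0000) + (0.8660)(1.0000)(0.8660) = 0.75000,
so c = arccos(0.75000) = 0.72273 rad.
Distance = R·c = 6371 × 0.7227 ≈ 4605 km.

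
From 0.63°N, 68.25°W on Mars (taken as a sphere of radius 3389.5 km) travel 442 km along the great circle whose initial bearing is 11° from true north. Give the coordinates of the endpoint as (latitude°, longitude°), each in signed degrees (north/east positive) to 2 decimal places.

Angular distance δ = d/R = 442/3389.5 = 0.13040 rad; initial bearing θ = 0.1920 rad.
sin φ₂ = sin φ₁ cos δ + cos φ₁ sin δ cos θ = (0.0110)(0.9915) + (0.9999)(0.1300)(0.9816) = 0.1385, so φ₂ = 7.96°.
Δλ = atan2(sin θ sin δ cos φ₁, cos δ − sin φ₁ sin φ₂) = atan2(0.0248, 0.9900) = 1.436°.
λ₂ = -68.250° + 1.436° = -66.81°.

7.96°, -66.81°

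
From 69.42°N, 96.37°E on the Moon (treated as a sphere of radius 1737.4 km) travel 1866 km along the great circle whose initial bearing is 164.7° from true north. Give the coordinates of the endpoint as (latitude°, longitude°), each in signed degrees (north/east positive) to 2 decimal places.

8.52°, 109.94°

Angular distance δ = d/R = 1866/1737.4 = 1.07402 rad; initial bearing θ = 2.8746 rad.
sin φ₂ = sin φ₁ cos δ + cos φ₁ sin δ cos θ = (0.9362)(0.4766) + (0.3515)(0.8791)(-0.9646) = 0.1481, so φ₂ = 8.52°.
Δλ = atan2(sin θ sin δ cos φ₁, cos δ − sin φ₁ sin φ₂) = atan2(0.0815, 0.3379) = 13.566°.
λ₂ = 96.370° + 13.566° = 109.94°.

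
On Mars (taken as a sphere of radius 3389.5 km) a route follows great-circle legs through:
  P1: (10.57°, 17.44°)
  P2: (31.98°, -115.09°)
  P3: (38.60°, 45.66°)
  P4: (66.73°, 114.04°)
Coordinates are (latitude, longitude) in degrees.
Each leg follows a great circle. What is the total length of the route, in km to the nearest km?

Leg P1→P2: central angle 2.0561 rad, distance 6969.3 km.
Leg P2→P3: central angle 1.8707 rad, distance 6340.7 km.
Leg P3→P4: central angle 0.8136 rad, distance 2757.7 km.
Total: 6969.3 + 6340.7 + 2757.7 ≈ 16068 km.

16068 km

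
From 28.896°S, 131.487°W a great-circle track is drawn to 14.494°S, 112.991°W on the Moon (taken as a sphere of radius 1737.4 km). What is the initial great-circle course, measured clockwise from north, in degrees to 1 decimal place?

With φ₁ = -0.5043, φ₂ = -0.2530, Δλ = 0.3228 rad, the forward-azimuth formula gives
θ = atan2( sin Δλ cos φ₂ , cos φ₁ sin φ₂ − sin φ₁ cos φ₂ cos Δλ ) = atan2(0.3071, 0.2246) = 53.83°.
So the initial bearing is 53.8°.

53.8°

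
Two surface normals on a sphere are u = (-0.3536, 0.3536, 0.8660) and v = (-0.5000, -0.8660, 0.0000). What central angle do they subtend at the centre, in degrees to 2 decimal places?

u·v = -0.1294; |u| = 1.0000, |v| = 1.0000.
cos θ = (u·v)/(|u||v|) = -0.1294, so θ = 97.44°.

97.44°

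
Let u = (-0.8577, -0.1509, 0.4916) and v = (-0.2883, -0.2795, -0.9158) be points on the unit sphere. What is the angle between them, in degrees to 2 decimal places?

u·v = -0.1608; |u| = 1.0000, |v| = 1.0000.
cos θ = (u·v)/(|u||v|) = -0.1608, so θ = 99.25°.

99.25°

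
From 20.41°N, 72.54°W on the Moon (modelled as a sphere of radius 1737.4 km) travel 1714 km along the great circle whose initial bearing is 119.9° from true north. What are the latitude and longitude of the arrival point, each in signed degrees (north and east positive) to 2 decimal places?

Angular distance δ = d/R = 1714/1737.4 = 0.98653 rad; initial bearing θ = 2.0926 rad.
sin φ₂ = sin φ₁ cos δ + cos φ₁ sin δ cos θ = (0.3487)(0.5516) + (0.9372)(0.8341)(-0.4985) = -0.1973, so φ₂ = -11.38°.
Δλ = atan2(sin θ sin δ cos φ₁, cos δ − sin φ₁ sin φ₂) = atan2(0.6777, 0.6204) = 47.527°.
λ₂ = -72.540° + 47.527° = -25.01°.

-11.38°, -25.01°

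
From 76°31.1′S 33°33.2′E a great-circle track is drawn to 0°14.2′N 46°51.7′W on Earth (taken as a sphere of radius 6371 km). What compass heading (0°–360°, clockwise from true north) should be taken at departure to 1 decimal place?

Δλ = -80.415° = -1.4035 rad.
y = sin Δλ · cos φ₂ = (-0.9860)(1.0000) = -0.9860
x = cos φ₁ sin φ₂ − sin φ₁ cos φ₂ cos Δλ = (0.2331)(0.0041) − (-0.9724)(1.0000)(0.1665) = 0.1629
θ = atan2(y, x) = -80.62°; adding 360° gives 279.4°.

279.4°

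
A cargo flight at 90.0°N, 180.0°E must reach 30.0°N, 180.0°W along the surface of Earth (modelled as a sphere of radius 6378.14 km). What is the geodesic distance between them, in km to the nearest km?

In radians: φ₁ = 1.5708, φ₂ = 0.5236, Δλ = 0.000° = 0.0000 rad.
Haversine: a = sin²(Δφ/2) + cos φ₁ cos φ₂ sin²(Δλ/2) = 0.2500 + (0.0000)(0.8660)(0.0000) = 0.25000.
Central angle c = 2·arcsin(√a) = 1.04720 rad.
Distance = R·c = 6378.14 × 1.0472 ≈ 6679 km.

6679 km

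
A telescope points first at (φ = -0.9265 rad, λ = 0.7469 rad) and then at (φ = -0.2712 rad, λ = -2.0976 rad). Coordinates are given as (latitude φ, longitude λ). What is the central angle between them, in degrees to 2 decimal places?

109.83°

Let φ₁ = -0.9265 rad, φ₂ = -0.2712 rad, and Δλ = -2.8445 rad.
cos c = sin φ₁ sin φ₂ + cos φ₁ cos φ₂ cos Δλ = (-0.7995)(-0.2679) + (0.6006)(0.9635)(-0.9562) = -0.33915,
so c = arccos(-0.33915) = 1.91681 rad.
So the angular separation is 109.83°.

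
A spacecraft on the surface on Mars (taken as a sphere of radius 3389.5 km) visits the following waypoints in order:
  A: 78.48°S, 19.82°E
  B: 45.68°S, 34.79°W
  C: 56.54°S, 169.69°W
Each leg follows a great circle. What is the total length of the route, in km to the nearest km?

6484 km

Leg A→B: central angle 0.6732 rad, distance 2281.7 km.
Leg B→C: central angle 1.2398 rad, distance 4202.4 km.
Total: 2281.7 + 4202.4 ≈ 6484 km.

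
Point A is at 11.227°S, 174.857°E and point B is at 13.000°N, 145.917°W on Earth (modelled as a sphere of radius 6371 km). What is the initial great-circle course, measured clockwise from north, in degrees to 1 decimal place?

59.2°

Δλ = 39.226° = 0.6846 rad.
y = sin Δλ · cos φ₂ = (0.6324)(0.9744) = 0.6162
x = cos φ₁ sin φ₂ − sin φ₁ cos φ₂ cos Δλ = (0.9809)(0.2250) − (-0.1947)(0.9744)(0.7747) = 0.3676
θ = atan2(y, x) = 59.18°, so the bearing is 59.2°.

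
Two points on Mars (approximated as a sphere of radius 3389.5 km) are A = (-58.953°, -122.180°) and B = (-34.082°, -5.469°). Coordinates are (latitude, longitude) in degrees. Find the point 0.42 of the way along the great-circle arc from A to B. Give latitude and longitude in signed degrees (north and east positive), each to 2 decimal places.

Central angle δ = 1.2786 rad. Interpolating on the sphere with fraction f = 0.42:
P = [sin((1−f)δ)·A + sin(fδ)·B] / sin δ = 0.7053·A + 0.5342·B in Cartesian coordinates,
giving P = (0.2467, -0.3501, -0.9037), i.e. latitude -64.64°, longitude -54.83°.

-64.64°, -54.83°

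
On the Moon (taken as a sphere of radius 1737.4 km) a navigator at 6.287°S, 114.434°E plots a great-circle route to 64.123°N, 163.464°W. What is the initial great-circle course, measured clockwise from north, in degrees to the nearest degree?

With φ₁ = -0.1097, φ₂ = 1.1192, Δλ = 1.4330 rad, the forward-azimuth formula gives
θ = atan2( sin Δλ cos φ₂ , cos φ₁ sin φ₂ − sin φ₁ cos φ₂ cos Δλ ) = atan2(0.4323, 0.9009) = 25.63°.
So the initial bearing is 26°.

26°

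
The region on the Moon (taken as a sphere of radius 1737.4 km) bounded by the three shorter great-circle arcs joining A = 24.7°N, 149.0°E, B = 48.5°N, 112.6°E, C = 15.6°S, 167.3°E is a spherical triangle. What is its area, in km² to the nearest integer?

242723 km²

Side lengths (central angles): a = 1.4026, b = 0.7693, c = 0.6476 rad; semiperimeter s = 1.4098.
By l'Huilier's theorem, tan(E/4) = √[tan(s/2) tan((s−a)/2) tan((s−b)/2) tan((s−c)/2)], giving spherical excess E = 0.0804 rad.
Area = E·R² = 0.0804 × (1737.4)² ≈ 242723 km².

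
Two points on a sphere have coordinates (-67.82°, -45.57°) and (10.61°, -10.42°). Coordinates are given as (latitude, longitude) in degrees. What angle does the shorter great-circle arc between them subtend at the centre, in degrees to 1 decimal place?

With latitudes φ₁ = -67.820°, φ₂ = 10.610° and longitude difference Δλ = 35.150°:
cos c = sin φ₁ sin φ₂ + cos φ₁ cos φ₂ cos Δλ = (-0.9260)(0.1841) + (0.3775)(0.9829)(0.8176) = 0.13290,
so c = arccos(0.13290) = 1.43750 rad.
So the angular separation is 82.4°.

82.4°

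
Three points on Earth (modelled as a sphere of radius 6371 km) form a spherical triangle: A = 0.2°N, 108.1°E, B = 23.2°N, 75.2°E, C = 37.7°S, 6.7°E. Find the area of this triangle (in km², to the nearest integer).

28838503 km²

Side lengths (central angles): a = 1.5452, b = 1.7300, c = 0.6871 rad; semiperimeter s = 1.9811.
By l'Huilier's theorem, tan(E/4) = √[tan(s/2) tan((s−a)/2) tan((s−b)/2) tan((s−c)/2)], giving spherical excess E = 0.7105 rad.
Area = E·R² = 0.7105 × (6371)² ≈ 28838503 km².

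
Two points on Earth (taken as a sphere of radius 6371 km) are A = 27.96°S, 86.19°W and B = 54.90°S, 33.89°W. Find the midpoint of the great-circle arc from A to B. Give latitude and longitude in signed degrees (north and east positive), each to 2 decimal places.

The central angle between A and B is δ = 0.8035 rad.
With f = 0.5, the slerp weights are sin((1−f)δ)/sin δ = 0.5433 and sin(fδ)/sin δ = 0.5433.
Weighted sum of the unit vectors: (0.5433)·(0.0587,-0.8813,-0.4689) + (0.5433)·(0.4773,-0.3206,-0.8181) = (0.2912, -0.6530, -0.6992).
Converting back: φ = atan2(z, √(x²+y²)) = -44.36°, λ = atan2(y, x) = -65.97°.

-44.36°, -65.97°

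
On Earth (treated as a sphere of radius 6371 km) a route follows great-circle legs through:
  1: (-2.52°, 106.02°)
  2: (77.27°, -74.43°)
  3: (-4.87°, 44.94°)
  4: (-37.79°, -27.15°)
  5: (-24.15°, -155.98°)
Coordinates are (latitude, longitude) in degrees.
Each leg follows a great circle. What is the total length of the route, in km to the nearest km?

Leg 1→2: central angle 1.8370 rad, distance 11703.2 km.
Leg 2→3: central angle 1.7625 rad, distance 11228.6 km.
Leg 3→4: central angle 1.2722 rad, distance 8105.3 km.
Leg 4→5: central angle 1.7736 rad, distance 11299.7 km.
Total: 11703.2 + 11228.6 + 8105.3 + 11299.7 ≈ 42337 km.

42337 km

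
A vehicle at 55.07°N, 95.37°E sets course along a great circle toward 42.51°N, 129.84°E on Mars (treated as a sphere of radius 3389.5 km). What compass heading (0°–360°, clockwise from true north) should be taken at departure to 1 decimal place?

104.9°

With φ₁ = 0.9612, φ₂ = 0.7419, Δλ = 0.6016 rad, the forward-azimuth formula gives
θ = atan2( sin Δλ cos φ₂ , cos φ₁ sin φ₂ − sin φ₁ cos φ₂ cos Δλ ) = atan2(0.4172, -0.1113) = 104.94°.
So the initial bearing is 104.9°.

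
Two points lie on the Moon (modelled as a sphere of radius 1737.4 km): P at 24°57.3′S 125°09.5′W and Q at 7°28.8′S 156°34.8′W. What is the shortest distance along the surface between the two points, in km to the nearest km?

With latitudes φ₁ = -24.955°, φ₂ = -7.480° and longitude difference Δλ = -31.422°:
Haversine: a = sin²(Δφ/2) + cos φ₁ cos φ₂ sin²(Δλ/2) = 0.0231 + (0.9066)(0.9915)(0.0733) = 0.08899.
Central angle c = 2·arcsin(√a) = 0.60584 rad.
Distance = R·c = 1737.4 × 0.6058 ≈ 1053 km.

1053 km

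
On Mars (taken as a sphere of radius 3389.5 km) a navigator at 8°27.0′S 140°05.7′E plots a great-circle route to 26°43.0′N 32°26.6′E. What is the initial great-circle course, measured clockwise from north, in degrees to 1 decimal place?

Δλ = -107.652° = -1.8789 rad.
y = sin Δλ · cos φ₂ = (-0.9529)(0.8932) = -0.8512
x = cos φ₁ sin φ₂ − sin φ₁ cos φ₂ cos Δλ = (0.9891)(0.4496) − (-0.1469)(0.8932)(-0.3032) = 0.4049
θ = atan2(y, x) = -64.56°; adding 360° gives 295.4°.

295.4°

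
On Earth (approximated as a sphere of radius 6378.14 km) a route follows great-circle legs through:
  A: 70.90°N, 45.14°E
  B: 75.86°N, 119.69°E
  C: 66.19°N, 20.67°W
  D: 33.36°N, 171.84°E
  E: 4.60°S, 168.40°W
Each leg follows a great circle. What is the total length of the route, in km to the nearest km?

19863 km

Leg A→B: central angle 0.3551 rad, distance 2264.8 km.
Leg B→C: central angle 0.6246 rad, distance 3983.5 km.
Leg C→D: central angle 1.3960 rad, distance 8903.8 km.
Leg D→E: central angle 0.7386 rad, distance 4710.8 km.
Total: 2264.8 + 3983.5 + 8903.8 + 4710.8 ≈ 19863 km.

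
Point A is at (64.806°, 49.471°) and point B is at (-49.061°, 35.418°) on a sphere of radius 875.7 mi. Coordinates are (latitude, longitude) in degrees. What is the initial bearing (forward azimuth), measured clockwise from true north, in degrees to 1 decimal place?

190.1°

Δλ = -14.053° = -0.2453 rad.
y = sin Δλ · cos φ₂ = (-0.2428)(0.6553) = -0.1591
x = cos φ₁ sin φ₂ − sin φ₁ cos φ₂ cos Δλ = (0.4257)(-0.7554) − (0.9049)(0.6553)(0.9701) = -0.8967
θ = atan2(y, x) = -169.94°; adding 360° gives 190.1°.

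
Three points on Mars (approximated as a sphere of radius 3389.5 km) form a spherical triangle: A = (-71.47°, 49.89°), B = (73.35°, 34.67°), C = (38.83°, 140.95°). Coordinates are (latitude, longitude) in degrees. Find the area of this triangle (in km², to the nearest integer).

30240975 km²

Side lengths (central angles): a = 1.0026, b = 2.2132, c = 2.5332 rad; semiperimeter s = 2.8744.
By l'Huilier's theorem, tan(E/4) = √[tan(s/2) tan((s−a)/2) tan((s−b)/2) tan((s−c)/2)], giving spherical excess E = 2.6322 rad.
Area = E·R² = 2.6322 × (3389.5)² ≈ 30240975 km².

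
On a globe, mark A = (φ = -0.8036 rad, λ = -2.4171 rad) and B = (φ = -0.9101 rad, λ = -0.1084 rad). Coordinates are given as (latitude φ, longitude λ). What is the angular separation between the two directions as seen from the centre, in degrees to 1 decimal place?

Let φ₁ = -0.8036 rad, φ₂ = -0.9101 rad, and Δλ = 2.3087 rad.
Haversine: a = sin²(Δφ/2) + cos φ₁ cos φ₂ sin²(Δλ/2) = 0.0028 + (0.6941)(0.6137)(0.8364) = 0.35909.
Central angle c = 2·arcsin(√a) = 1.28511 rad.
So the angular separation is 73.6°.

73.6°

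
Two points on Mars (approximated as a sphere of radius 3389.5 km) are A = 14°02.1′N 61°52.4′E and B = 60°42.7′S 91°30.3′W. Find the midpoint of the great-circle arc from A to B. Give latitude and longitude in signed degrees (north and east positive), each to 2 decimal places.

-47.54°, 39.51°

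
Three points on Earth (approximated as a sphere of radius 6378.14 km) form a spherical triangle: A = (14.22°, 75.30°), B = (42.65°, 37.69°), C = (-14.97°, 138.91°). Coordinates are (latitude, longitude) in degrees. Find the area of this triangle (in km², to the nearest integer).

12972422 km²

Side lengths (central angles): a = 1.8894, b = 1.2103, c = 0.7507 rad; semiperimeter s = 1.9252.
By l'Huilier's theorem, tan(E/4) = √[tan(s/2) tan((s−a)/2) tan((s−b)/2) tan((s−c)/2)], giving spherical excess E = 0.3189 rad.
Area = E·R² = 0.3189 × (6378.14)² ≈ 12972422 km².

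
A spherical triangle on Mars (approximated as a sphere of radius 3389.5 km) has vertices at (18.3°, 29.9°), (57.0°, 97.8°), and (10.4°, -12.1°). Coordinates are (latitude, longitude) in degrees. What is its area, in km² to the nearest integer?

4706402 km²

Side lengths (central angles): a = 1.6017, b = 0.7217, c = 1.0952 rad; semiperimeter s = 1.7093.
By l'Huilier's theorem, tan(E/4) = √[tan(s/2) tan((s−a)/2) tan((s−b)/2) tan((s−c)/2)], giving spherical excess E = 0.4097 rad.
Area = E·R² = 0.4097 × (3389.5)² ≈ 4706402 km².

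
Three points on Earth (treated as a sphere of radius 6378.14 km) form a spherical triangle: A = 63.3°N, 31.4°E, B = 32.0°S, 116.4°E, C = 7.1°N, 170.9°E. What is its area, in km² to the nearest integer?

Side lengths (central angles): a = 1.1338, b = 1.8015, c = 2.0266 rad; semiperimeter s = 2.4810.
By l'Huilier's theorem, tan(E/4) = √[tan(s/2) tan((s−a)/2) tan((s−b)/2) tan((s−c)/2)], giving spherical excess E = 1.6449 rad.
Area = E·R² = 1.6449 × (6378.14)² ≈ 66915092 km².

66915092 km²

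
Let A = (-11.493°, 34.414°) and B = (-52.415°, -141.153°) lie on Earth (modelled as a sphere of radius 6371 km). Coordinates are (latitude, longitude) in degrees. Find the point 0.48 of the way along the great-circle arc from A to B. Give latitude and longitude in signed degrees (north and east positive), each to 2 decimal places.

The central angle between A and B is δ = 2.0242 rad.
With f = 0.48, the slerp weights are sin((1−f)δ)/sin δ = 0.9663 and sin(fδ)/sin δ = 0.9186.
Weighted sum of the unit vectors: (0.9663)·(0.8084,0.5538,-0.1992) + (0.9186)·(-0.4750,-0.3826,-0.7924) = (0.3449, 0.1838, -0.9205).
Converting back: φ = atan2(z, √(x²+y²)) = -67.00°, λ = atan2(y, x) = 28.05°.

-67.00°, 28.05°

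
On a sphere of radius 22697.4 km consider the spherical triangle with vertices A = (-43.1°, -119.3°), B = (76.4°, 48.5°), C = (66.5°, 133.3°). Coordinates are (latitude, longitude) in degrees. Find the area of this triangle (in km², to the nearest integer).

Side lengths (central angles): a = 0.4514, b = 2.3655, c = 2.5534 rad; semiperimeter s = 2.6851.
By l'Huilier's theorem, tan(E/4) = √[tan(s/2) tan((s−a)/2) tan((s−b)/2) tan((s−c)/2)], giving spherical excess E = 1.1890 rad.
Area = E·R² = 1.1890 × (22697.4)² ≈ 612553953 km².

612553953 km²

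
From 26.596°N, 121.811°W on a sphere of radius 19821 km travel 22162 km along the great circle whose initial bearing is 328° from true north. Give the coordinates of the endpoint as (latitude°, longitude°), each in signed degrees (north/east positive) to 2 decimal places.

61.37°, 154.14°

Angular distance δ = d/R = 22162/19821 = 1.11811 rad; initial bearing θ = 5.7247 rad.
sin φ₂ = sin φ₁ cos δ + cos φ₁ sin δ cos θ = (0.4477)(0.4374) + (0.8942)(0.8993)(0.8480) = 0.8777, so φ₂ = 61.37°.
Δλ = atan2(sin θ sin δ cos φ₁, cos δ − sin φ₁ sin φ₂) = atan2(-0.4261, 0.0444) = -84.049°.
λ₂ = -121.811° − 84.049° = -205.86° → 154.14° after wrapping to (−180°, 180°].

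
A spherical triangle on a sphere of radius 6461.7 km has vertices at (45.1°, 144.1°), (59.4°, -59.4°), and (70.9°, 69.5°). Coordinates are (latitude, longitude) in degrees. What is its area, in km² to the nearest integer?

12761689 km²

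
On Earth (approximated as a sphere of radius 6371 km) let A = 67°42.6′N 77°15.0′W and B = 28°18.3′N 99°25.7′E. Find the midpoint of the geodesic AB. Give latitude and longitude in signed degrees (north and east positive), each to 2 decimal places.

70.26°, 96.92°

The central angle between A and B is δ = 1.4653 rad.
With f = 0.5, the slerp weights are sin((1−f)δ)/sin δ = 0.6726 and sin(fδ)/sin δ = 0.6726.
Weighted sum of the unit vectors: (0.6726)·(0.0837,-0.3699,0.9253) + (0.6726)·(-0.1442,0.8685,0.4742) = (-0.0407, 0.3353, 0.9412).
Converting back: φ = atan2(z, √(x²+y²)) = 70.26°, λ = atan2(y, x) = 96.92°.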